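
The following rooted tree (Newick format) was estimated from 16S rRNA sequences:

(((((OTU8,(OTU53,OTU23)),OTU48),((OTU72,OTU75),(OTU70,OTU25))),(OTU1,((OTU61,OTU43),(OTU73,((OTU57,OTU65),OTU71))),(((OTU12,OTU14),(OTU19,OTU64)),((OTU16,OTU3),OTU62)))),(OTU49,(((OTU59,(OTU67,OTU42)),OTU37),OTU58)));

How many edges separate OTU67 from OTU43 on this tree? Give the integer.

The MRCA of OTU67 and OTU43 is the root of the tree.
From OTU67 up to that node: 6 branches. From OTU43 up to the same node: 5 branches. Total: 6 + 5 = 11.

11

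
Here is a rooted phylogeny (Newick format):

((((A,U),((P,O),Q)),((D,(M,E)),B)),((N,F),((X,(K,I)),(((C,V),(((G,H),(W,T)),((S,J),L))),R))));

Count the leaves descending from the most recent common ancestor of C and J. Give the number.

9

The MRCA of C and J is the node subtending ((C,V),(((G,H),(W,T)),((S,J),L))).
That clade contains 9 terminal taxa: C, G, H, J, L, S, T, V, W.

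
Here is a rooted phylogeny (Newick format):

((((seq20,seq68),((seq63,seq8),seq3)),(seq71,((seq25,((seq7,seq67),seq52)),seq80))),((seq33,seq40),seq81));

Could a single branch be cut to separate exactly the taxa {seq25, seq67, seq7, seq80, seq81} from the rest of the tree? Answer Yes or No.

No

The MRCA of the listed taxa is the root, so the smallest clade containing them is the whole tree.
That clade also contains seq20, seq3, seq33, seq40, seq52, seq63, seq68, seq71, seq8, which are not in the proposed group, so the group is not monophyletic.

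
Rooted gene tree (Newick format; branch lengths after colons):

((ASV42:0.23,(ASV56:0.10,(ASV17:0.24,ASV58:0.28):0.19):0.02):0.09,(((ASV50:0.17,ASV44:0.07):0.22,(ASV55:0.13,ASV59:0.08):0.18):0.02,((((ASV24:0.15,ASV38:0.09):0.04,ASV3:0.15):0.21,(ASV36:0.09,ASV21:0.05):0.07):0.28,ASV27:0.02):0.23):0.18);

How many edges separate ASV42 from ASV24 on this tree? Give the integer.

8

The MRCA of ASV42 and ASV24 is the root of the tree.
From ASV42 up to that node: 2 branches. From ASV24 up to the same node: 6 branches. Total: 2 + 6 = 8.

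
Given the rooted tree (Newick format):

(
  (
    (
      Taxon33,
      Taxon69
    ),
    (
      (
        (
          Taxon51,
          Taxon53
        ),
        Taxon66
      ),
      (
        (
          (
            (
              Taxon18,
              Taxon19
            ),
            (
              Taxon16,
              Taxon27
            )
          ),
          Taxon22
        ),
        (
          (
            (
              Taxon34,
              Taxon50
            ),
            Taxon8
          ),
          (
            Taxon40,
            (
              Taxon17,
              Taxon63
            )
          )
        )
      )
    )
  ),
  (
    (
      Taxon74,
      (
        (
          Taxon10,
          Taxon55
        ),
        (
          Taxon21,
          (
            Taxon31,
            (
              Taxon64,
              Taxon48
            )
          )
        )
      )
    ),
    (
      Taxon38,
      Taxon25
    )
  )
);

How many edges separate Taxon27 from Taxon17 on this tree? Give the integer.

The MRCA of Taxon27 and Taxon17 is the node subtending ((((Taxon18,Taxon19),(Taxon16,Taxon27)),Taxon22),(((Taxon34,Taxon50),Taxon8),(Taxon40,(Taxon17,Taxon63)))).
From Taxon27 up to that node: 4 branches. From Taxon17 up to the same node: 4 branches. Total: 4 + 4 = 8.

8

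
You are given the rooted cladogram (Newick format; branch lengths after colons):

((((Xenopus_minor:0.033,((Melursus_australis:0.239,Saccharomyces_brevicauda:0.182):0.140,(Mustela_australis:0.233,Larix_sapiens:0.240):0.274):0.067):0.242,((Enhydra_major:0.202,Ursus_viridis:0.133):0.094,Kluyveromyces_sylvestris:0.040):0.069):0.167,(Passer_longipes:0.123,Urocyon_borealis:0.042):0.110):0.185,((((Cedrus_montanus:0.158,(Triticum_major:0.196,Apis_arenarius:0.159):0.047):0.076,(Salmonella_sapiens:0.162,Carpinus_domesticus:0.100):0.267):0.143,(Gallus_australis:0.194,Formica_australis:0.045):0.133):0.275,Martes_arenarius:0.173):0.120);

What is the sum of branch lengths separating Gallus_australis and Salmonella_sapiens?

0.899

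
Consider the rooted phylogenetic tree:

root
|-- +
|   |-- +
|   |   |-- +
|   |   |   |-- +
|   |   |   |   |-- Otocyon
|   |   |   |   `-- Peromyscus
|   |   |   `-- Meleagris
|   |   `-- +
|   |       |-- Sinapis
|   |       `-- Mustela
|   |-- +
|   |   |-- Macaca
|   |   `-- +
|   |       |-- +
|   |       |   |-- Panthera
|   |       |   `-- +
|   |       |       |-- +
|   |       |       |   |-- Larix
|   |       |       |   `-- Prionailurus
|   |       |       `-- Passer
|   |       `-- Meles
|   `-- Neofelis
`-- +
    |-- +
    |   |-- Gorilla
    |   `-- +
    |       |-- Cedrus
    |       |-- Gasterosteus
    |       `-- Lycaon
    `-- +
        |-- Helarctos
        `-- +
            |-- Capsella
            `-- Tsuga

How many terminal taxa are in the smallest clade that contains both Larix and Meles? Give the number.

The MRCA of Larix and Meles is the node subtending ((Panthera,((Larix,Prionailurus),Passer)),Meles).
That clade contains 5 terminal taxa: Larix, Meles, Panthera, Passer, Prionailurus.

5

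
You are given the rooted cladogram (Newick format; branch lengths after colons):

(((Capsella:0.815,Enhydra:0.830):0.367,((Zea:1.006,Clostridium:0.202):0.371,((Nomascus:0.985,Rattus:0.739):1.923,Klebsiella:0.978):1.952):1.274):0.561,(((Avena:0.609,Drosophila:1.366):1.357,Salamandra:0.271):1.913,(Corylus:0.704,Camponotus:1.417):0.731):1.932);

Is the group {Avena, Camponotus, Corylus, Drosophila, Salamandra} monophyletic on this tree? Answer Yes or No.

The most recent common ancestor of these taxa subtends (((Avena,Drosophila),Salamandra),(Corylus,Camponotus)).
That clade has exactly 5 tips — every listed taxon and nothing else — so the group is monophyletic.

Yes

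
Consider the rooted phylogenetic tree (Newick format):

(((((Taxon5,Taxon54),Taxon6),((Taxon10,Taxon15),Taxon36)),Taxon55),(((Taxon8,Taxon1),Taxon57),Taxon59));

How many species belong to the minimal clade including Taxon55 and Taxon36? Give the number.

7

The MRCA of Taxon55 and Taxon36 is the node subtending ((((Taxon5,Taxon54),Taxon6),((Taxon10,Taxon15),Taxon36)),Taxon55).
That clade contains 7 terminal taxa: Taxon10, Taxon15, Taxon36, Taxon5, Taxon54, Taxon55, Taxon6.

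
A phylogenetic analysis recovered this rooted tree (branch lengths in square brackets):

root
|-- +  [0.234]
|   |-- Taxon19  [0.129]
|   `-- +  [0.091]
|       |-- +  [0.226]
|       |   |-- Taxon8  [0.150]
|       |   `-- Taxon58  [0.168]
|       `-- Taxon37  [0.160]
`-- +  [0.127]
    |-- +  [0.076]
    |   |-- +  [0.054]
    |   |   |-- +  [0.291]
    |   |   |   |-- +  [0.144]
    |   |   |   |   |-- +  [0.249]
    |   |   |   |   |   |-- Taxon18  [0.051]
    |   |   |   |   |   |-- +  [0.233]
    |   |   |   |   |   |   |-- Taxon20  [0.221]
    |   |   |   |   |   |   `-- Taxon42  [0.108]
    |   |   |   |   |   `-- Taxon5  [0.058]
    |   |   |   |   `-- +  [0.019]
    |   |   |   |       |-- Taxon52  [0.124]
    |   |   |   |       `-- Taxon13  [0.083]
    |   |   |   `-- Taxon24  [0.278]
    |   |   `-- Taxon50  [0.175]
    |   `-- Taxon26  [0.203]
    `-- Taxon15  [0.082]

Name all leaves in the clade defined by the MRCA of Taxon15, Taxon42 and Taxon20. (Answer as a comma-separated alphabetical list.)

Taxon13, Taxon15, Taxon18, Taxon20, Taxon24, Taxon26, Taxon42, Taxon5, Taxon50, Taxon52

Tracing Taxon15: it sits inside ((((((Taxon18,(Taxon20,Taxon42),Taxon5),(Taxon52,Taxon13)),Taxon24),Taxon50),Taxon26),Taxon15).
Tracing Taxon42: it sits inside (Taxon20,Taxon42).
Tracing Taxon20: it sits inside (Taxon20,Taxon42).
The smallest clade enclosing all 3 is ((((((Taxon18,(Taxon20,Taxon42),Taxon5),(Taxon52,Taxon13)),Taxon24),Taxon50),Taxon26),Taxon15); the answer is its 10 terminal taxa in alphabetical order.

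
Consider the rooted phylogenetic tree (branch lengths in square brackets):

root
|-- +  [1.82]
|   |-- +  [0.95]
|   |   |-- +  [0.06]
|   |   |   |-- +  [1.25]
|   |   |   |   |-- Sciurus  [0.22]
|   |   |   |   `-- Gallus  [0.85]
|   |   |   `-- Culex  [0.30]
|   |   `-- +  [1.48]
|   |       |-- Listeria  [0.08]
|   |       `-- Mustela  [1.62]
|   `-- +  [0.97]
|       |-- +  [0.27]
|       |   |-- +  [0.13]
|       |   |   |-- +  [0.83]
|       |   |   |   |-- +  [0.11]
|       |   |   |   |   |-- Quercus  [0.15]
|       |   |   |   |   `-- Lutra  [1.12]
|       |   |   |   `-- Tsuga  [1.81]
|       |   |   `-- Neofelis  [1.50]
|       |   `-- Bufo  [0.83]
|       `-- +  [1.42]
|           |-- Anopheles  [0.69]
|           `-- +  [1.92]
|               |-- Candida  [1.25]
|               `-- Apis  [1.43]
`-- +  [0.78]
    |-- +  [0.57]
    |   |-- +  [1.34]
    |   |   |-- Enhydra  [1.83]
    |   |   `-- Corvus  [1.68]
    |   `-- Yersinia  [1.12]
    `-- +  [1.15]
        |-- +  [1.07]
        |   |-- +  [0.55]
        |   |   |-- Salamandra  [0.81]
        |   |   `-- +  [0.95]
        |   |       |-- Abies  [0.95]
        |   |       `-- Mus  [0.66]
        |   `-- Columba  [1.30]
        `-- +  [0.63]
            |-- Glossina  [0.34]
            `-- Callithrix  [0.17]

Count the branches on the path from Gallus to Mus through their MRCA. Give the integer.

The MRCA of Gallus and Mus is the root of the tree.
From Gallus up to that node: 5 branches. From Mus up to the same node: 6 branches. Total: 5 + 6 = 11.

11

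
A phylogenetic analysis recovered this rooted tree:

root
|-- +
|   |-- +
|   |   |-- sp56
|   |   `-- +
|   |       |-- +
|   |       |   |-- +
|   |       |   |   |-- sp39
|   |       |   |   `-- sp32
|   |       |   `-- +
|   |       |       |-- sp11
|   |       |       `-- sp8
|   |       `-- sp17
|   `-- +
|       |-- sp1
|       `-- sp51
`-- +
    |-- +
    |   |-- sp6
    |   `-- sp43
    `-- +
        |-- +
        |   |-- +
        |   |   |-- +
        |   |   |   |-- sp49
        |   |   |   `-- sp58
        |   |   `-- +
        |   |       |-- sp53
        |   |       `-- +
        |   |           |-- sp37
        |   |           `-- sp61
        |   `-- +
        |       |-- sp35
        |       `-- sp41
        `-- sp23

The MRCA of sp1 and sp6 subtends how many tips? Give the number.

The MRCA of sp1 and sp6 is the root, so the clade is the entire tree.
That clade contains 18 terminal taxa: sp1, sp11, sp17, sp23, sp32, sp35, sp37, sp39, sp41, sp43, sp49, sp51, sp53, sp56, sp58, sp6, sp61, sp8.

18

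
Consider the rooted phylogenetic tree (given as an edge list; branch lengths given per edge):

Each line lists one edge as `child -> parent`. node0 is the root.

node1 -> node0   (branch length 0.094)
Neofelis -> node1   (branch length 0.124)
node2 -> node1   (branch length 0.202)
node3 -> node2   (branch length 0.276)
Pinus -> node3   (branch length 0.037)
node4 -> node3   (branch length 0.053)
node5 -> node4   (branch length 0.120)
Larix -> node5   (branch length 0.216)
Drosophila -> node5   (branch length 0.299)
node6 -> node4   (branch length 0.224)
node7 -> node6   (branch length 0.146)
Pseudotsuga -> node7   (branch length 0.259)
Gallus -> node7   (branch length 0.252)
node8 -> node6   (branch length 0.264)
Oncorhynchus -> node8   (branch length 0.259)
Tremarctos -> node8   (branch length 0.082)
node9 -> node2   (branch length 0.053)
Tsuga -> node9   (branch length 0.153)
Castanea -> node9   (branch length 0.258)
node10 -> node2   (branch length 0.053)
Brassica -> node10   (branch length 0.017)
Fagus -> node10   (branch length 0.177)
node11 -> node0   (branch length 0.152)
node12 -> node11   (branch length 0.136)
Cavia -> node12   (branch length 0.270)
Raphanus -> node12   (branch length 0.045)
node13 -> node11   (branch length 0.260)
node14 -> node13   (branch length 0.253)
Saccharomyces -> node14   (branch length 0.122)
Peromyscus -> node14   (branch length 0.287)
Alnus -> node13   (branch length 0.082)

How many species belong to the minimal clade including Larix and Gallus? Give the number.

6

The MRCA of Larix and Gallus is the node subtending ((Larix,Drosophila),((Pseudotsuga,Gallus),(Oncorhynchus,Tremarctos))).
That clade contains 6 terminal taxa: Drosophila, Gallus, Larix, Oncorhynchus, Pseudotsuga, Tremarctos.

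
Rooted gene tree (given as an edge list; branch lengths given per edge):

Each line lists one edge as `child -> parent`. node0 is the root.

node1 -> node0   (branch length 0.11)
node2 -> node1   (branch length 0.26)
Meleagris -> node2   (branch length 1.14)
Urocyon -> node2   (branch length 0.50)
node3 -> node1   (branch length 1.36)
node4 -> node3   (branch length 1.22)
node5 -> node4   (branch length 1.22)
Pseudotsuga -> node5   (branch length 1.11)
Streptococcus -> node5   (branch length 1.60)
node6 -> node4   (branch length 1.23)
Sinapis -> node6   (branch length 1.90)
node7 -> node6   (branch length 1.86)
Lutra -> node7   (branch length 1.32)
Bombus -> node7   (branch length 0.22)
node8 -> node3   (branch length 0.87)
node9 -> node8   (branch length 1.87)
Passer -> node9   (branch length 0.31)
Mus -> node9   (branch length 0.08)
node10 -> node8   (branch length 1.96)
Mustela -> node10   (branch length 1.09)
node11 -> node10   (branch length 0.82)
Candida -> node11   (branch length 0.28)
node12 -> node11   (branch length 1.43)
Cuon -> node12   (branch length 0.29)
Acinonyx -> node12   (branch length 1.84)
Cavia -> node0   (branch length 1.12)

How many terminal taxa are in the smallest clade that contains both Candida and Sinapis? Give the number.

The MRCA of Candida and Sinapis is the node subtending (((Pseudotsuga,Streptococcus),(Sinapis,(Lutra,Bombus))),((Passer,Mus),(Mustela,(Candida,(Cuon,Acinonyx))))).
That clade contains 11 terminal taxa: Acinonyx, Bombus, Candida, Cuon, Lutra, Mus, Mustela, Passer, Pseudotsuga, Sinapis, Streptococcus.

11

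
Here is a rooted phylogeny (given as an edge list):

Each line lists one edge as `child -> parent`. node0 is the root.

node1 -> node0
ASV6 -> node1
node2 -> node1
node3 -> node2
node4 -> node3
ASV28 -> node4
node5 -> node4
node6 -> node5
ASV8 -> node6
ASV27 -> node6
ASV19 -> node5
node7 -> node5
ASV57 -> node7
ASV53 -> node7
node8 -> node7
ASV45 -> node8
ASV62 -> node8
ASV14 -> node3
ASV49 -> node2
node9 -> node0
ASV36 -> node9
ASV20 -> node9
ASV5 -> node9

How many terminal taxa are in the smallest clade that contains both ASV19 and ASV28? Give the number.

8

The MRCA of ASV19 and ASV28 is the node subtending (ASV28,((ASV8,ASV27),ASV19,(ASV57,ASV53,(ASV45,ASV62)))).
That clade contains 8 terminal taxa: ASV19, ASV27, ASV28, ASV45, ASV53, ASV57, ASV62, ASV8.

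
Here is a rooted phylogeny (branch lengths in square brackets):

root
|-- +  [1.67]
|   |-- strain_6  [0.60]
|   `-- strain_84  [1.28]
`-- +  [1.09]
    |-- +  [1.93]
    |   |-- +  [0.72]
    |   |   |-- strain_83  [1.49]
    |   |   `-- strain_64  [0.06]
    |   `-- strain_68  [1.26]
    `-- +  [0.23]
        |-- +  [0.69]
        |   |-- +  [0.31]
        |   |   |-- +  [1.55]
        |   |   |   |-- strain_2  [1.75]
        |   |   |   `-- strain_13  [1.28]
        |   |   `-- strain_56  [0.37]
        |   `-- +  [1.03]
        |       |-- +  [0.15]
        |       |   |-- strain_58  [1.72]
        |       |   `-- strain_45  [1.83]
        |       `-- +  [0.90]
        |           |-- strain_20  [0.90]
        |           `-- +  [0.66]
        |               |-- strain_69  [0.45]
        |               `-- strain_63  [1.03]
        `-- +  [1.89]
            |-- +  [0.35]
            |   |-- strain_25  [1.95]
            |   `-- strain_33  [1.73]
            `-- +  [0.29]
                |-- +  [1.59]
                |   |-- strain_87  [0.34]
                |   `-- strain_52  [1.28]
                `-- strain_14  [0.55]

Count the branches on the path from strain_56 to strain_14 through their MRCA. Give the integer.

6

The MRCA of strain_56 and strain_14 is the node subtending ((((strain_2,strain_13),strain_56),((strain_58,strain_45),(strain_20,(strain_69,strain_63)))),((strain_25,strain_33),((strain_87,strain_52),strain_14))).
From strain_56 up to that node: 3 branches. From strain_14 up to the same node: 3 branches. Total: 3 + 3 = 6.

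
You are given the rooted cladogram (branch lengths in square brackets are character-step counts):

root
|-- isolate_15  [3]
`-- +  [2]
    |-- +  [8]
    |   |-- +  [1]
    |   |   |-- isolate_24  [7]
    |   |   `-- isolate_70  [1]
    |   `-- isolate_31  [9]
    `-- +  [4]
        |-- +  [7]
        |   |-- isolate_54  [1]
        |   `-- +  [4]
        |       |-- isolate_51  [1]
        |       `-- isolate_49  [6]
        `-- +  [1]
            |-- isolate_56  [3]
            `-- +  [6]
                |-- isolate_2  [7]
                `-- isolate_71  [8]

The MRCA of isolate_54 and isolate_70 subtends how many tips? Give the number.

The MRCA of isolate_54 and isolate_70 is the node subtending (((isolate_24,isolate_70),isolate_31),((isolate_54,(isolate_51,isolate_49)),(isolate_56,(isolate_2,isolate_71)))).
That clade contains 9 terminal taxa: isolate_2, isolate_24, isolate_31, isolate_49, isolate_51, isolate_54, isolate_56, isolate_70, isolate_71.

9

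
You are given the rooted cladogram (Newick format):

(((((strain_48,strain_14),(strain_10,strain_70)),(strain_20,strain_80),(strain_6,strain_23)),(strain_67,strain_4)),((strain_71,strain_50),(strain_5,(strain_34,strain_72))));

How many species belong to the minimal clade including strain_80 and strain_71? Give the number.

15

The MRCA of strain_80 and strain_71 is the root, so the clade is the entire tree.
That clade contains 15 terminal taxa: strain_10, strain_14, strain_20, strain_23, strain_34, strain_4, strain_48, strain_5, strain_50, strain_6, strain_67, strain_70, strain_71, strain_72, strain_80.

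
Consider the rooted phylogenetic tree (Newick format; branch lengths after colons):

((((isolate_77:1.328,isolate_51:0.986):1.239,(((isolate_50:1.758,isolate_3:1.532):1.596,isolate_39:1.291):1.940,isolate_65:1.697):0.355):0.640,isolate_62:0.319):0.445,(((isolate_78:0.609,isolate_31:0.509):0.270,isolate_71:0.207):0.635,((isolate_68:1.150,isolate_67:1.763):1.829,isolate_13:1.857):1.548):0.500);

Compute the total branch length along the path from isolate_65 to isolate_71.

4.479

The path runs isolate_65 → … → MRCA → … → isolate_71; the MRCA is the root of the tree.
Branch lengths along that path: 1.697 + 0.355 + 0.640 + 0.445 + 0.500 + 0.635 + 0.207 = 4.479.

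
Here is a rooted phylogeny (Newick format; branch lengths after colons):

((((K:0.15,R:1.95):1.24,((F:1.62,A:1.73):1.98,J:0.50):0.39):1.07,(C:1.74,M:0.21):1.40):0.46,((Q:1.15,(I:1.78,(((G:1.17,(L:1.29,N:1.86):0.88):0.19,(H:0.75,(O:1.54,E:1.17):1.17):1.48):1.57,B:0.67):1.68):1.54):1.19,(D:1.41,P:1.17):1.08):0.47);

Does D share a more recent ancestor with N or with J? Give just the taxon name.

N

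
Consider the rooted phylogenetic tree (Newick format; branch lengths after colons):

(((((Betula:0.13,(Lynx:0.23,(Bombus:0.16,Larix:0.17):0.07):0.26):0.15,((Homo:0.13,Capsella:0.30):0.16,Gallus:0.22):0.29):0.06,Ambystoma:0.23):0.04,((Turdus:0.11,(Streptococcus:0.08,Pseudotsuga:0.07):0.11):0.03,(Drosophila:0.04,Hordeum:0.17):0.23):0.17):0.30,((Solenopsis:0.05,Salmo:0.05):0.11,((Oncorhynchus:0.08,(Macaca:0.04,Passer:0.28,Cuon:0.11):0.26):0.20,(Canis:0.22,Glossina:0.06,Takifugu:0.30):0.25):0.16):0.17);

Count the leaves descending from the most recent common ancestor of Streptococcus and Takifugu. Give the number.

22

The MRCA of Streptococcus and Takifugu is the root, so the clade is the entire tree.
That clade contains 22 terminal taxa: Ambystoma, Betula, Bombus, Canis, Capsella, Cuon, Drosophila, Gallus, Glossina, Homo, Hordeum, Larix, Lynx, Macaca, Oncorhynchus, Passer, Pseudotsuga, Salmo, Solenopsis, Streptococcus, Takifugu, Turdus.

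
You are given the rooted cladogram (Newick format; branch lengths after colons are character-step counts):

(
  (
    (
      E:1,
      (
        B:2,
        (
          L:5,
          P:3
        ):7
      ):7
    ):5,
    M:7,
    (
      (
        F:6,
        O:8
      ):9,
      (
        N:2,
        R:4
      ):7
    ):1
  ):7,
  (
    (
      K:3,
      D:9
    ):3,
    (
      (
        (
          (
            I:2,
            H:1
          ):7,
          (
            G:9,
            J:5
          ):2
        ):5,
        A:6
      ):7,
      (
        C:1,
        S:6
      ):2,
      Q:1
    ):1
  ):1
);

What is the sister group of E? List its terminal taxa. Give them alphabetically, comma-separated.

B, L, P

E attaches to the tree at the node subtending (E,(B,(L,P))).
The other lineage descending from that same node — the sister group — is (B,(L,P)); its 3 tips in alphabetical order are the answer.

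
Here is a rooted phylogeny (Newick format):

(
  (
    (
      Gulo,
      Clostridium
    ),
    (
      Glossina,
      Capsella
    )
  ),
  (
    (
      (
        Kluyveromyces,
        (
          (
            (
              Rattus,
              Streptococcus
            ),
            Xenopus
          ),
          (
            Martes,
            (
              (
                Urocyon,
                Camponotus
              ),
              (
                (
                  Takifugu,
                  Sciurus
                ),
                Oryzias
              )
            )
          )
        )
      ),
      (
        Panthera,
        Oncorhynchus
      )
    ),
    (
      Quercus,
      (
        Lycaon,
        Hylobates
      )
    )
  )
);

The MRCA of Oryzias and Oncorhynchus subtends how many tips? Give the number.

12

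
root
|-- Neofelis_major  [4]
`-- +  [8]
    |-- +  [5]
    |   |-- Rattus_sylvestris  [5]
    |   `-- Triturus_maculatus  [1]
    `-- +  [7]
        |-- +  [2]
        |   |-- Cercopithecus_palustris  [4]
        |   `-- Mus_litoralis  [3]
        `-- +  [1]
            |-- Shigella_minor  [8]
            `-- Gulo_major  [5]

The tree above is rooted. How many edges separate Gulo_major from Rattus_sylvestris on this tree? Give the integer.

The MRCA of Gulo_major and Rattus_sylvestris is the node subtending ((Rattus_sylvestris,Triturus_maculatus),((Cercopithecus_palustris,Mus_litoralis),(Shigella_minor,Gulo_major))).
From Gulo_major up to that node: 3 branches. From Rattus_sylvestris up to the same node: 2 branches. Total: 3 + 2 = 5.

5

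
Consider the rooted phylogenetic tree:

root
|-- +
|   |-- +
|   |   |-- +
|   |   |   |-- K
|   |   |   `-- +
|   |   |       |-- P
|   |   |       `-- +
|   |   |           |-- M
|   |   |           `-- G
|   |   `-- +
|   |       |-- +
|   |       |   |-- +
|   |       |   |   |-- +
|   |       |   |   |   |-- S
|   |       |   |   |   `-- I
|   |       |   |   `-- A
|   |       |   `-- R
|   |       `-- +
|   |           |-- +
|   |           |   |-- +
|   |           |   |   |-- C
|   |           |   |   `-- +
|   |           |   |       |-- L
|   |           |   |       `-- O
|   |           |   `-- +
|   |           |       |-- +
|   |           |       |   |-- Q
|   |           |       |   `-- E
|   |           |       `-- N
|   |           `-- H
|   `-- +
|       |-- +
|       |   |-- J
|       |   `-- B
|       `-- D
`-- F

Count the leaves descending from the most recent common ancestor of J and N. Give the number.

18

The MRCA of J and N is the node subtending (((K,(P,(M,G))),((((S,I),A),R),(((C,(L,O)),((Q,E),N)),H))),((J,B),D)).
That clade contains 18 terminal taxa: A, B, C, D, E, G, H, I, J, K, L, M, N, O, P, Q, R, S.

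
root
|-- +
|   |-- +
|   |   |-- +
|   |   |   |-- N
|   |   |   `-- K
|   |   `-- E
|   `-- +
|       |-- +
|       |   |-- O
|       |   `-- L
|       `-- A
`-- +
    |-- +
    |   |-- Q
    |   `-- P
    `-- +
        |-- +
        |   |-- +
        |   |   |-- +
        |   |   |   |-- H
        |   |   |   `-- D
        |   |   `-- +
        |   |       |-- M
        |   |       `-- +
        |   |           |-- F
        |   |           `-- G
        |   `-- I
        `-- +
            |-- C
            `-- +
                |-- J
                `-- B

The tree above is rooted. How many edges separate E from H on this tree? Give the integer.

9

The MRCA of E and H is the root of the tree.
From E up to that node: 3 branches. From H up to the same node: 6 branches. Total: 3 + 6 = 9.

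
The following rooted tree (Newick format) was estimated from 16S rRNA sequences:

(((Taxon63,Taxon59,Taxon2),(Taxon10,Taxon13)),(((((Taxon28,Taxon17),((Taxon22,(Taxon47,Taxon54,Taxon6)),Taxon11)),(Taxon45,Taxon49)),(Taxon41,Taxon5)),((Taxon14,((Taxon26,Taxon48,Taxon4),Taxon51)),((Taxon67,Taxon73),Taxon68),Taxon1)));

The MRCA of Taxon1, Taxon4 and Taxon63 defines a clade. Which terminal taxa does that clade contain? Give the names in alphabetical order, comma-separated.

Taxon1, Taxon10, Taxon11, Taxon13, Taxon14, Taxon17, Taxon2, Taxon22, Taxon26, Taxon28, Taxon4, Taxon41, Taxon45, Taxon47, Taxon48, Taxon49, Taxon5, Taxon51, Taxon54, Taxon59, Taxon6, Taxon63, Taxon67, Taxon68, Taxon73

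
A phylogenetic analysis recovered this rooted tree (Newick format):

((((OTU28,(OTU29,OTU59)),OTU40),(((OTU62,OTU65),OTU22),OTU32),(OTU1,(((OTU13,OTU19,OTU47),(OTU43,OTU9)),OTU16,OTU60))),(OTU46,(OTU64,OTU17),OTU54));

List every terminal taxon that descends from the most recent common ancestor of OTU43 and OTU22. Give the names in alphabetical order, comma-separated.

OTU1, OTU13, OTU16, OTU19, OTU22, OTU28, OTU29, OTU32, OTU40, OTU43, OTU47, OTU59, OTU60, OTU62, OTU65, OTU9

Tracing OTU43: it sits inside (OTU43,OTU9).
Tracing OTU22: it sits inside ((OTU62,OTU65),OTU22).
The smallest clade enclosing both is (((OTU28,(OTU29,OTU59)),OTU40),(((OTU62,OTU65),OTU22),OTU32),(OTU1,(((OTU13,OTU19,OTU47),(OTU43,OTU9)),OTU16,OTU60))); the answer is its 16 terminal taxa in alphabetical order.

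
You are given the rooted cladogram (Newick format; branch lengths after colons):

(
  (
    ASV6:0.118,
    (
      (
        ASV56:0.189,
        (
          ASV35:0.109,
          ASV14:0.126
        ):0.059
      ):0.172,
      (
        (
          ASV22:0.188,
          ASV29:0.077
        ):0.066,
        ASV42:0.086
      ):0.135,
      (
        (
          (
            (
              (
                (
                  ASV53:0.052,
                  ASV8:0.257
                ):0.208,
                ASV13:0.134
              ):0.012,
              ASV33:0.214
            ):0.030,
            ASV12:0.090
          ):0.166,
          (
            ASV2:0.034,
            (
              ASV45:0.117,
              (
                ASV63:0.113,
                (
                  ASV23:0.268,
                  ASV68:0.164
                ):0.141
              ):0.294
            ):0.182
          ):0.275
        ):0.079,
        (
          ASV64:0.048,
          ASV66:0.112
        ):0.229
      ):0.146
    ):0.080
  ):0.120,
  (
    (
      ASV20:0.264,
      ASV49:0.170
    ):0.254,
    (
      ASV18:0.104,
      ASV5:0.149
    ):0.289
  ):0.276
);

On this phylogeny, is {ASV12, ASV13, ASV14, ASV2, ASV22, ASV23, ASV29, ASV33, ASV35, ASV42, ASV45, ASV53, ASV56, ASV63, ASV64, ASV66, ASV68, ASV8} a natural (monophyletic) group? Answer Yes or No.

The most recent common ancestor of these taxa subtends ((ASV56,(ASV35,ASV14)),((ASV22,ASV29),ASV42),((((((ASV53,ASV8),ASV13),ASV33),ASV12),(ASV2,(ASV45,(ASV63,(ASV23,ASV68))))),(ASV64,ASV66))).
That clade has exactly 18 tips — every listed taxon and nothing else — so the group is monophyletic.

Yes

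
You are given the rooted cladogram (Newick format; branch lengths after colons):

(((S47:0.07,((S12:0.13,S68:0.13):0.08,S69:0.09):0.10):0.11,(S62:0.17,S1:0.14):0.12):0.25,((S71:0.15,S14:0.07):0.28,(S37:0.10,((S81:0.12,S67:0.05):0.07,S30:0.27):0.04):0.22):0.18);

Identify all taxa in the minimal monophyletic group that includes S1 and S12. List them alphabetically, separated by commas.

S1, S12, S47, S62, S68, S69

Tracing S1: it sits inside (S62,S1).
Tracing S12: it sits inside (S12,S68).
The smallest clade enclosing both is ((S47,((S12,S68),S69)),(S62,S1)); the answer is its 6 terminal taxa in alphabetical order.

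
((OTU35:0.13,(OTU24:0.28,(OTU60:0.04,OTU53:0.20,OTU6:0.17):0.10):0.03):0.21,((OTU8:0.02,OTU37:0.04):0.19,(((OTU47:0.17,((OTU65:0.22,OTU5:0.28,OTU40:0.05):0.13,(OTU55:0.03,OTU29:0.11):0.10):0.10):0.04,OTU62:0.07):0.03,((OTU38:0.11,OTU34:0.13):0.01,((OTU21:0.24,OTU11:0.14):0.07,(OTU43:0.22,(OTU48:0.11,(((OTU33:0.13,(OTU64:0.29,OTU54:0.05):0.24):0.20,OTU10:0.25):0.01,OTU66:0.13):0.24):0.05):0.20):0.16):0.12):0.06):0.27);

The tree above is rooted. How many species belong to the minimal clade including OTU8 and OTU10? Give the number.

20

The MRCA of OTU8 and OTU10 is the node subtending ((OTU8,OTU37),(((OTU47,((OTU65,OTU5,OTU40),(OTU55,OTU29))),OTU62),((OTU38,OTU34),((OTU21,OTU11),(OTU43,(OTU48,(((OTU33,(OTU64,OTU54)),OTU10),OTU66))))))).
That clade contains 20 terminal taxa: OTU10, OTU11, OTU21, OTU29, OTU33, OTU34, OTU37, OTU38, OTU40, OTU43, OTU47, OTU48, OTU5, OTU54, OTU55, OTU62, OTU64, OTU65, OTU66, OTU8.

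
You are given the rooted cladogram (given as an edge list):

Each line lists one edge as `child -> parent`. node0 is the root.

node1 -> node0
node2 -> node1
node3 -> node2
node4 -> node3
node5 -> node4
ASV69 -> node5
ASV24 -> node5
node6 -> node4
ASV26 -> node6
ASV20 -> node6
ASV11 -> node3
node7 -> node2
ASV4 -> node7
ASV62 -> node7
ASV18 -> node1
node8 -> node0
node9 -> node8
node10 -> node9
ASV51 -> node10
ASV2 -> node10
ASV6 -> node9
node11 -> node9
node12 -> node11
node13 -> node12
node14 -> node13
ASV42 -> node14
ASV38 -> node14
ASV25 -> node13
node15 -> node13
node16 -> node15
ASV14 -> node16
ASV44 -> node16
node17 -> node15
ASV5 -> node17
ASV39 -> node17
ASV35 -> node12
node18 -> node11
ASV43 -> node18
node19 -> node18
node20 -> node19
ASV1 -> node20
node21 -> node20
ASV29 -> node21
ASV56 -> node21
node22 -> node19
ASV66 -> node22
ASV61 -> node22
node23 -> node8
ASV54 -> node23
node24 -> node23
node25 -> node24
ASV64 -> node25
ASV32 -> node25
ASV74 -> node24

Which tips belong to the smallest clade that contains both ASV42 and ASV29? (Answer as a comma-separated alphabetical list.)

ASV1, ASV14, ASV25, ASV29, ASV35, ASV38, ASV39, ASV42, ASV43, ASV44, ASV5, ASV56, ASV61, ASV66

Tracing ASV42: it sits inside (ASV42,ASV38).
Tracing ASV29: it sits inside (ASV29,ASV56).
The smallest clade enclosing both is ((((ASV42,ASV38),ASV25,((ASV14,ASV44),(ASV5,ASV39))),ASV35),(ASV43,((ASV1,(ASV29,ASV56)),(ASV66,ASV61)))); the answer is its 14 terminal taxa in alphabetical order.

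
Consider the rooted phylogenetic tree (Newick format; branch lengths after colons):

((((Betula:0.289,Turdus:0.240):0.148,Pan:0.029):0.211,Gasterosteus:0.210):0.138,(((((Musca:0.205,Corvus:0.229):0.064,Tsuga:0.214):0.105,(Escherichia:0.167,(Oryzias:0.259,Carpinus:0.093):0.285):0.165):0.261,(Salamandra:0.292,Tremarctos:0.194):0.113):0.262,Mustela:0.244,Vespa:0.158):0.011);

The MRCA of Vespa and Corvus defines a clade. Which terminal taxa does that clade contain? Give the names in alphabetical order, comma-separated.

Tracing Vespa: it sits inside (((((Musca,Corvus),Tsuga),(Escherichia,(Oryzias,Carpinus))),(Salamandra,Tremarctos)),Mustela,Vespa).
Tracing Corvus: it sits inside (Musca,Corvus).
The smallest clade enclosing both is (((((Musca,Corvus),Tsuga),(Escherichia,(Oryzias,Carpinus))),(Salamandra,Tremarctos)),Mustela,Vespa); the answer is its 10 terminal taxa in alphabetical order.

Carpinus, Corvus, Escherichia, Musca, Mustela, Oryzias, Salamandra, Tremarctos, Tsuga, Vespa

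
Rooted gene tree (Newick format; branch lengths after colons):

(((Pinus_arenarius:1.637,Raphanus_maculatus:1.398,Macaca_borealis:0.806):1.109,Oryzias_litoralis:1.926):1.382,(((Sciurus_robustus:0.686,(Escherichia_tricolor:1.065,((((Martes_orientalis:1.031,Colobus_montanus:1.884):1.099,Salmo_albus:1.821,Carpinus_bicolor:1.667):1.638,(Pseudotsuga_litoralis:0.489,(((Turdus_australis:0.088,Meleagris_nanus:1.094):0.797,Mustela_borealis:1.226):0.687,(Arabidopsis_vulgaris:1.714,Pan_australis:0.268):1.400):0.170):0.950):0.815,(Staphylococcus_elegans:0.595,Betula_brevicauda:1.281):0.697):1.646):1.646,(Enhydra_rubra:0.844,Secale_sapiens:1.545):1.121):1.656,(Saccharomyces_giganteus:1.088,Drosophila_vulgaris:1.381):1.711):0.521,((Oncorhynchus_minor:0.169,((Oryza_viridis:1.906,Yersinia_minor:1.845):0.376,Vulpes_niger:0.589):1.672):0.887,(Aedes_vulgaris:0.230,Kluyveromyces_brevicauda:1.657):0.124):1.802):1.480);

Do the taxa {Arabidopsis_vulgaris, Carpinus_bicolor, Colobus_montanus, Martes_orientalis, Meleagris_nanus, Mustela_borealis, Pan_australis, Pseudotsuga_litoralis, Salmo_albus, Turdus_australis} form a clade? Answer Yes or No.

Yes

The most recent common ancestor of these taxa subtends (((Martes_orientalis,Colobus_montanus),Salmo_albus,Carpinus_bicolor),(Pseudotsuga_litoralis,(((Turdus_australis,Meleagris_nanus),Mustela_borealis),(Arabidopsis_vulgaris,Pan_australis)))).
That clade has exactly 10 tips — every listed taxon and nothing else — so the group is monophyletic.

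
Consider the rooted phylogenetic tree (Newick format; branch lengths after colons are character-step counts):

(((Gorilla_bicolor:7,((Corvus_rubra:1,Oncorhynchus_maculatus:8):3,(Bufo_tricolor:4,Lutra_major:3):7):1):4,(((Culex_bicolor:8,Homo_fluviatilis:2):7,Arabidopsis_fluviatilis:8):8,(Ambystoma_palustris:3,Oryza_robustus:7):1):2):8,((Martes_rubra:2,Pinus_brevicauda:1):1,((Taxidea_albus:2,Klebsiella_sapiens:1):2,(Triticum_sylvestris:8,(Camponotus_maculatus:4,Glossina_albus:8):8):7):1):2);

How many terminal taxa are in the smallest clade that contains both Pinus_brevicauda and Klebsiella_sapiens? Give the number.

7

The MRCA of Pinus_brevicauda and Klebsiella_sapiens is the node subtending ((Martes_rubra,Pinus_brevicauda),((Taxidea_albus,Klebsiella_sapiens),(Triticum_sylvestris,(Camponotus_maculatus,Glossina_albus)))).
That clade contains 7 terminal taxa: Camponotus_maculatus, Glossina_albus, Klebsiella_sapiens, Martes_rubra, Pinus_brevicauda, Taxidea_albus, Triticum_sylvestris.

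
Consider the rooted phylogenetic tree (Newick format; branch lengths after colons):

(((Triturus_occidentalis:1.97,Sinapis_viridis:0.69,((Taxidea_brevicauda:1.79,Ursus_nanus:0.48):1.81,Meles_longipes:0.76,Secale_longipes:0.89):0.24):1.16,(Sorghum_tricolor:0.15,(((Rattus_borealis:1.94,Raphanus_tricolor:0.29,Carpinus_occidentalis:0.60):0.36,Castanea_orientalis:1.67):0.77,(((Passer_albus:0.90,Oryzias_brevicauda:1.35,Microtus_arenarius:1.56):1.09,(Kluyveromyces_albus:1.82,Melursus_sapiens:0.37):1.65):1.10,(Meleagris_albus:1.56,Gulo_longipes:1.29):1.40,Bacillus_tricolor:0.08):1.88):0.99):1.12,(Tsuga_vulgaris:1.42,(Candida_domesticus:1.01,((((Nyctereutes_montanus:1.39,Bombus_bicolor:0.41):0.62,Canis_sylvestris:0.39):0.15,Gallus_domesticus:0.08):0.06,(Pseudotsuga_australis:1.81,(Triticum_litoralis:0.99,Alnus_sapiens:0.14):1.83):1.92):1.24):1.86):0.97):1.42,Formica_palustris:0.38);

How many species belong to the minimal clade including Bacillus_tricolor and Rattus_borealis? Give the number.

12

The MRCA of Bacillus_tricolor and Rattus_borealis is the node subtending (((Rattus_borealis,Raphanus_tricolor,Carpinus_occidentalis),Castanea_orientalis),(((Passer_albus,Oryzias_brevicauda,Microtus_arenarius),(Kluyveromyces_albus,Melursus_sapiens)),(Meleagris_albus,Gulo_longipes),Bacillus_tricolor)).
That clade contains 12 terminal taxa: Bacillus_tricolor, Carpinus_occidentalis, Castanea_orientalis, Gulo_longipes, Kluyveromyces_albus, Meleagris_albus, Melursus_sapiens, Microtus_arenarius, Oryzias_brevicauda, Passer_albus, Raphanus_tricolor, Rattus_borealis.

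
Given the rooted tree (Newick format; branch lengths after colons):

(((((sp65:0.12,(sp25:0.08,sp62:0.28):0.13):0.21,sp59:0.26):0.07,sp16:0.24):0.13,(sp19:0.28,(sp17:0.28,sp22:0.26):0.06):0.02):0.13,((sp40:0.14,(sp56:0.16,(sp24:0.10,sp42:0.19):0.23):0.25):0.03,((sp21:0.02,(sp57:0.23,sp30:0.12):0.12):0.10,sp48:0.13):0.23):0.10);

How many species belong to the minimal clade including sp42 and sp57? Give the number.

The MRCA of sp42 and sp57 is the node subtending ((sp40,(sp56,(sp24,sp42))),((sp21,(sp57,sp30)),sp48)).
That clade contains 8 terminal taxa: sp21, sp24, sp30, sp40, sp42, sp48, sp56, sp57.

8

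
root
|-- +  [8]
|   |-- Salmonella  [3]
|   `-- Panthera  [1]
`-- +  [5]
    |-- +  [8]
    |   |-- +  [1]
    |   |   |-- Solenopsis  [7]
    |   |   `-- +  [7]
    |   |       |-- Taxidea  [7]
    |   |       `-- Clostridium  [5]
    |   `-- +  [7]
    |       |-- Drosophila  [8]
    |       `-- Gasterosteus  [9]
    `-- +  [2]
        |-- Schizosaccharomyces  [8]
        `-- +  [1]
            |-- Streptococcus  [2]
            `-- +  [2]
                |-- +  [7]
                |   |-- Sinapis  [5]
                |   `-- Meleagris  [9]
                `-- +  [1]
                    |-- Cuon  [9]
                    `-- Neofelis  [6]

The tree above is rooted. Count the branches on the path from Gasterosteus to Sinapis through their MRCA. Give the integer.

The MRCA of Gasterosteus and Sinapis is the node subtending (((Solenopsis,(Taxidea,Clostridium)),(Drosophila,Gasterosteus)),(Schizosaccharomyces,(Streptococcus,((Sinapis,Meleagris),(Cuon,Neofelis))))).
From Gasterosteus up to that node: 3 branches. From Sinapis up to the same node: 5 branches. Total: 3 + 5 = 8.

8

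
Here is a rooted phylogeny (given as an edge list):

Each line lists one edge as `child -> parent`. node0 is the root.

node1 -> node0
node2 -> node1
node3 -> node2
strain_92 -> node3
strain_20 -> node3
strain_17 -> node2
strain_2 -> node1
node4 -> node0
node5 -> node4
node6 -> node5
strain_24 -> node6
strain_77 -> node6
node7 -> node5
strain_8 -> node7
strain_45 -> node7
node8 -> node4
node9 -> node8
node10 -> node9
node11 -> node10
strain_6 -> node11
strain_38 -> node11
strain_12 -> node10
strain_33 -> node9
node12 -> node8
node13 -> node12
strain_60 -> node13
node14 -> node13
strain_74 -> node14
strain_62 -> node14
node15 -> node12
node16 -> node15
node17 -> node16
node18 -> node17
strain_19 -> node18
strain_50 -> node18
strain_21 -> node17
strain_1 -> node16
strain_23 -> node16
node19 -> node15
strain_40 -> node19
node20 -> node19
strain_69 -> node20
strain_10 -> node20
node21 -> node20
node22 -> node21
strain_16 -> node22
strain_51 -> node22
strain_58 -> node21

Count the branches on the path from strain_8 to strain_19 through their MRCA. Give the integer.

The MRCA of strain_8 and strain_19 is the node subtending (((strain_24,strain_77),(strain_8,strain_45)),((((strain_6,strain_38),strain_12),strain_33),((strain_60,(strain_74,strain_62)),((((strain_19,strain_50),strain_21),strain_1,strain_23),(strain_40,(strain_69,strain_10,((strain_16,strain_51),strain_58))))))).
From strain_8 up to that node: 3 branches. From strain_19 up to the same node: 7 branches. Total: 3 + 7 = 10.

10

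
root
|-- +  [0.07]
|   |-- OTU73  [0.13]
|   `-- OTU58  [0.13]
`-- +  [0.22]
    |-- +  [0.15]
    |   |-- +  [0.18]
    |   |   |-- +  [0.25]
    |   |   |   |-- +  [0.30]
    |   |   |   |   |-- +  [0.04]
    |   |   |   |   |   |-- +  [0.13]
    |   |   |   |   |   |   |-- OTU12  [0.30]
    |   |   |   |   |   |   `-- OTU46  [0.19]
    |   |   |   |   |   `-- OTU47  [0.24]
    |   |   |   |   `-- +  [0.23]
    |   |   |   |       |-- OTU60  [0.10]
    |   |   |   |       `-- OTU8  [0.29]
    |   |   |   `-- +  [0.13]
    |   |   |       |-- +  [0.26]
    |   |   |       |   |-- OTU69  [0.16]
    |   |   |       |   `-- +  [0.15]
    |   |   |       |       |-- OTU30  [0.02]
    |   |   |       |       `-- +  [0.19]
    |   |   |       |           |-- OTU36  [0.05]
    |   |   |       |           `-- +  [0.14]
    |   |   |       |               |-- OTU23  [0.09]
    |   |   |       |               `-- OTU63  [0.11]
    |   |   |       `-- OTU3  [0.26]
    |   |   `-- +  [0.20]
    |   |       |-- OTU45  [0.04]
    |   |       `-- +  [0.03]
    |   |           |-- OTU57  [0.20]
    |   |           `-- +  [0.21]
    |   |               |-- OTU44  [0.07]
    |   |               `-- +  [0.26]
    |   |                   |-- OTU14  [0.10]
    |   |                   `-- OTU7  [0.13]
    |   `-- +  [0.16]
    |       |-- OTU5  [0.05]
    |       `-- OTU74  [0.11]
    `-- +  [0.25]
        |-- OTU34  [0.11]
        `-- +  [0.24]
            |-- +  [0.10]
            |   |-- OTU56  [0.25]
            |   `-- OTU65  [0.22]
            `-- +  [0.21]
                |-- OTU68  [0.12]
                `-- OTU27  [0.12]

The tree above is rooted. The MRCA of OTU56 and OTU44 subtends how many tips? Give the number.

23

The MRCA of OTU56 and OTU44 is the node subtending (((((((OTU12,OTU46),OTU47),(OTU60,OTU8)),((OTU69,(OTU30,(OTU36,(OTU23,OTU63)))),OTU3)),(OTU45,(OTU57,(OTU44,(OTU14,OTU7))))),(OTU5,OTU74)),(OTU34,((OTU56,OTU65),(OTU68,OTU27)))).
That clade contains 23 terminal taxa: OTU12, OTU14, OTU23, OTU27, OTU3, OTU30, OTU34, OTU36, OTU44, OTU45, OTU46, OTU47, OTU5, OTU56, OTU57, OTU60, OTU63, OTU65, OTU68, OTU69, OTU7, OTU74, OTU8.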